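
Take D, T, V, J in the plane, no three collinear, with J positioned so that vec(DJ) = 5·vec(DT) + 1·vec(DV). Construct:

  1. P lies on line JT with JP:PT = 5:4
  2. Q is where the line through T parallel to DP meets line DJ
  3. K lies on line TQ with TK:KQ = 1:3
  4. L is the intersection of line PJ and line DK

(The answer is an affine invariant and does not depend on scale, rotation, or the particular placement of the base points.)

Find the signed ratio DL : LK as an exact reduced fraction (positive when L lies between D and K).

DL:LK = -20/9

Assign D = (0, 0), T = (1, 0), V = (0, 1), J = (5, 1) — the answer is frame-independent, so this choice is without loss of generality.
1. P lies on line JT with JP:PT = 5:4 ⇒ P = (25/9, 4/9)
2. Q is where the line through T parallel to DP meets line DJ ⇒ Q = (-4, -4/5)
3. K lies on line TQ with TK:KQ = 1:3 ⇒ K = (-1/4, -1/5)
4. L is the intersection of line PJ and line DK ⇒ L = (-5/11, -4/11)
L = D + t·(K−D) with t = 20/11, so DL:LK = t:(1−t) = 20/11:-9/11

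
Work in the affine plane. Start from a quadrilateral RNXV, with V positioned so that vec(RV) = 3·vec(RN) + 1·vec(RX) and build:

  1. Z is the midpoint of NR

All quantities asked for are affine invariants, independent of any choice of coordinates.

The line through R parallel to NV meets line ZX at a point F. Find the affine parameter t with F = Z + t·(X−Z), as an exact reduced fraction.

Set R = (0, 0), N = (1, 0), X = (0, 1), V = (3, 1); any affine frame gives the same invariant.
1. Z is the midpoint of NR ⇒ Z = (1/2, 0)
through R parallel to NV: direction (2, 1); meets ZX at F = (2/5, 1/5)
F = Z + t·(X−Z) with t = 1/5

t = 1/5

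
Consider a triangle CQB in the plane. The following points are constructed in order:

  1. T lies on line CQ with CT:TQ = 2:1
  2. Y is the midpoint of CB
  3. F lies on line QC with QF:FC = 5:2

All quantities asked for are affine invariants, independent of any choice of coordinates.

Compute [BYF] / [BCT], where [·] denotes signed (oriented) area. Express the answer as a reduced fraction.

[BYF]:[BCT] = 3/14

Work in coordinates with C = (0, 0), Q = (1, 0), B = (0, 1).
1. T lies on line CQ with CT:TQ = 2:1 ⇒ T = (2/3, 0)
2. Y is the midpoint of CB ⇒ Y = (0, 1/2)
3. F lies on line QC with QF:FC = 5:2 ⇒ F = (2/7, 0)
2·[BYF] = 1/7, 2·[BCT] = 2/3
[BYF]:[BCT] = 1/7:2/3 = 3/14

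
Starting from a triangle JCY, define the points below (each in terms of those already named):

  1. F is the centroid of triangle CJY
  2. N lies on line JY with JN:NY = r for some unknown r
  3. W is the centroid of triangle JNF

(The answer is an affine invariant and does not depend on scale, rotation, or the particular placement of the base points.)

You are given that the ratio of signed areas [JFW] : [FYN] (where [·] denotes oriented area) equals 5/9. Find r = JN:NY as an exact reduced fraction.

r = 5/3

Choose coordinates J = (0, 0), C = (1, 0), Y = (0, 1).
1. F is the centroid of triangle CJY ⇒ F = (1/3, 1/3)
2. With JN:NY = r, write λ = r/(r+1) so N = J + λ·(Y−J); N is affine-linear in λ
3. W is the centroid of triangle JNF ⇒ W is an affine combination of earlier points and hence also affine-linear in λ
Every point depending on N is an affine combination of N and λ-independent points, so each such coordinate is linear in λ; the λ² term in each signed area is a multiple of (Y−J)×(Y−J) = 0, so 2·[JFW] and 2·[FYN] are each linear in λ. Evaluating at λ=0 and λ=1:
  2·[JFW] = 1/9·λ,   2·[FYN] = -1/3·λ + 1/3
So [JFW]:[FYN] = (1/9·λ) / (-1/3·λ + 1/3). Setting this equal to 5/9:
  1/9·λ = 5/9·(-1/3·λ + 1/3)  ⇒  λ = 5/8
Then r = λ/(1−λ) = (5/8)/(3/8) = 5/3. Check: with r = 5/3, N = (0, 5/8) and [JFW]:[FYN] = 5/9 as required.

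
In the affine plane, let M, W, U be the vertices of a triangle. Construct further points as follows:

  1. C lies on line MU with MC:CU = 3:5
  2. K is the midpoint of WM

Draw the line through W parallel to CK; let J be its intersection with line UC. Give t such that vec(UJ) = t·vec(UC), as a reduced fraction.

t = 2/5

Set M = (0, 0), W = (1, 0), U = (0, 1); any affine frame gives the same invariant.
1. C lies on line MU with MC:CU = 3:5 ⇒ C = (0, 3/8)
2. K is the midpoint of WM ⇒ K = (1/2, 0)
through W parallel to CK: direction (1/2, -3/8); meets UC at J = (0, 3/4)
J = U + t·(C−U) with t = 2/5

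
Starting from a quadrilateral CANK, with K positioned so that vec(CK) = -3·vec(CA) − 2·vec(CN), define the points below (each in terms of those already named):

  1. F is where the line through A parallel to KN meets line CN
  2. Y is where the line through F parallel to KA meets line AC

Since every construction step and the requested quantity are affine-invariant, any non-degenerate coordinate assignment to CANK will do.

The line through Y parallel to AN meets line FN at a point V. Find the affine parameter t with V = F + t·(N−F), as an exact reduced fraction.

t = 3/2

Assign C = (0, 0), A = (1, 0), N = (0, 1), K = (-3, -2) — the answer is frame-independent, so this choice is without loss of generality.
1. F is where the line through A parallel to KN meets line CN ⇒ F = (0, -1)
2. Y is where the line through F parallel to KA meets line AC ⇒ Y = (2, 0)
through Y parallel to AN: direction (-1, 1); meets FN at V = (0, 2)
V = F + t·(N−F) with t = 3/2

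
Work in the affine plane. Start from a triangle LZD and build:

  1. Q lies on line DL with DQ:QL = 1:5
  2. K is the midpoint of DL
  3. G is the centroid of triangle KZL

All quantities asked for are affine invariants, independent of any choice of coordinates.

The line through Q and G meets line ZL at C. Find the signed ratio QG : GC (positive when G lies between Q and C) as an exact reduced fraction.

Set L = (0, 0), Z = (1, 0), D = (0, 1); any affine frame gives the same invariant.
1. Q lies on line DL with DQ:QL = 1:5 ⇒ Q = (0, 5/6)
2. K is the midpoint of DL ⇒ K = (0, 1/2)
3. G is the centroid of triangle KZL ⇒ G = (1/3, 1/6)
line QG meets ZL at C = (5/12, 0)
G = Q + t·(C−Q) with t = 4/5, so QG:GC = 4/5:1/5

QG:GC = 4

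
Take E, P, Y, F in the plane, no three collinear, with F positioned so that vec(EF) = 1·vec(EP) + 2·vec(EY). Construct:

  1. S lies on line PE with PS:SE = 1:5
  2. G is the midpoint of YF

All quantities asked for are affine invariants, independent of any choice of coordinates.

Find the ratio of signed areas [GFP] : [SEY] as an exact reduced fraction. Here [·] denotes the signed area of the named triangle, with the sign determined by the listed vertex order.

[GFP]:[SEY] = 6/5

Set E = (0, 0), P = (1, 0), Y = (0, 1), F = (1, 2); any affine frame gives the same invariant.
1. S lies on line PE with PS:SE = 1:5 ⇒ S = (5/6, 0)
2. G is the midpoint of YF ⇒ G = (1/2, 3/2)
2·[GFP] = -1, 2·[SEY] = -5/6
[GFP]:[SEY] = -1:-5/6 = 6/5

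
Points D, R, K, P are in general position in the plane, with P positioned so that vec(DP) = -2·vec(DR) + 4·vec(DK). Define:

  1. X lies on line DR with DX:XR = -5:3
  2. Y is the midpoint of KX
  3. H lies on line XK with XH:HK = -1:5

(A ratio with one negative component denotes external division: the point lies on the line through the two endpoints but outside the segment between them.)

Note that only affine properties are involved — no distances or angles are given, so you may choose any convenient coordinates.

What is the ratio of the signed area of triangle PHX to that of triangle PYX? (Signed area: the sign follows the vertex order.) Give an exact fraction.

Assign D = (0, 0), R = (1, 0), K = (0, 1), P = (-2, 4) — the answer is frame-independent, so this choice is without loss of generality.
1. X lies on line DR with DX:XR = -5:3 ⇒ X = (5/2, 0)
2. Y is the midpoint of KX ⇒ Y = (5/4, 1/2)
3. H lies on line XK with XH:HK = -1:5 ⇒ H = (25/8, -1/4)
2·[PHX] = -11/8, 2·[PYX] = 11/4
[PHX]:[PYX] = -11/8:11/4 = -1/2

[PHX]:[PYX] = -1/2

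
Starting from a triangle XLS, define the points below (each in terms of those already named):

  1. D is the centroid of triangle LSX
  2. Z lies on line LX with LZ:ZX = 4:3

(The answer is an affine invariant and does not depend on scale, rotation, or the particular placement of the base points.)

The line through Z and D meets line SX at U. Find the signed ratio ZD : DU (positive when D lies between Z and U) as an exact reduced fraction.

ZD:DU = 2/7

Choose coordinates X = (0, 0), L = (1, 0), S = (0, 1).
1. D is the centroid of triangle LSX ⇒ D = (1/3, 1/3)
2. Z lies on line LX with LZ:ZX = 4:3 ⇒ Z = (3/7, 0)
line ZD meets SX at U = (0, 3/2)
D = Z + t·(U−Z) with t = 2/9, so ZD:DU = 2/9:7/9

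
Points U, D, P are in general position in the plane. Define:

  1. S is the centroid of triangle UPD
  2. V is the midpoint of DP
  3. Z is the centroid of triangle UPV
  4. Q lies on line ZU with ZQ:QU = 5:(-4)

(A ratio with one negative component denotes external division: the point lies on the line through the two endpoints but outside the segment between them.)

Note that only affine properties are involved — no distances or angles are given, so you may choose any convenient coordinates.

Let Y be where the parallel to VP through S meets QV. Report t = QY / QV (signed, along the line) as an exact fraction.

Choose coordinates U = (0, 0), D = (1, 0), P = (0, 1).
1. S is the centroid of triangle UPD ⇒ S = (1/3, 1/3)
2. V is the midpoint of DP ⇒ V = (1/2, 1/2)
3. Z is the centroid of triangle UPV ⇒ Z = (1/6, 1/2)
4. Q lies on line ZU with ZQ:QU = 5:(-4) ⇒ Q = (-2/3, -2)
through S parallel to VP: direction (-1/2, 1/2); meets QV at Y = (13/33, 3/11)
Y = Q + t·(V−Q) with t = 10/11

t = 10/11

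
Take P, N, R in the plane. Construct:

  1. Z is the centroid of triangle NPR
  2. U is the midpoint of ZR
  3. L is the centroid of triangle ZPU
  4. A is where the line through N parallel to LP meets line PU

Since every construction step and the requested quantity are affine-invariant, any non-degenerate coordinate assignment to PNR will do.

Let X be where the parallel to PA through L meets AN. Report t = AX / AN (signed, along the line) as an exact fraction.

Set P = (0, 0), N = (1, 0), R = (0, 1); any affine frame gives the same invariant.
1. Z is the centroid of triangle NPR ⇒ Z = (1/3, 1/3)
2. U is the midpoint of ZR ⇒ U = (1/6, 2/3)
3. L is the centroid of triangle ZPU ⇒ L = (1/6, 1/3)
4. A is where the line through N parallel to LP meets line PU ⇒ A = (-1, -4)
through L parallel to PA: direction (-1, -4); meets AN at X = (-5/6, -11/3)
X = A + t·(N−A) with t = 1/12

t = 1/12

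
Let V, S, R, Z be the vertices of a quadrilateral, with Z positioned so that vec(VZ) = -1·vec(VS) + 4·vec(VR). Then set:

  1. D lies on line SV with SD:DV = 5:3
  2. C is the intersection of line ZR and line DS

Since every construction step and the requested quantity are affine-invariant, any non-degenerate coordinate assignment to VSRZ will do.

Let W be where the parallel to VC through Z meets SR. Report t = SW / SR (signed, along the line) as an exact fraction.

Work in coordinates with V = (0, 0), S = (1, 0), R = (0, 1), Z = (-1, 4).
1. D lies on line SV with SD:DV = 5:3 ⇒ D = (3/8, 0)
2. C is the intersection of line ZR and line DS ⇒ C = (1/3, 0)
through Z parallel to VC: direction (1/3, 0); meets SR at W = (-3, 4)
W = S + t·(R−S) with t = 4

t = 4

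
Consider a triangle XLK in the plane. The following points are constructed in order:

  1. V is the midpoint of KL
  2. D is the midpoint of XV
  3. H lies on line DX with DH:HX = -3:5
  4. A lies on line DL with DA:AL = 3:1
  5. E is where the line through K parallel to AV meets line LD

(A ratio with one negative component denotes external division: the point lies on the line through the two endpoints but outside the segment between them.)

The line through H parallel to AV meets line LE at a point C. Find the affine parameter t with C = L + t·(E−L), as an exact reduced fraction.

t = -1/4

Set X = (0, 0), L = (1, 0), K = (0, 1); any affine frame gives the same invariant.
1. V is the midpoint of KL ⇒ V = (1/2, 1/2)
2. D is the midpoint of XV ⇒ D = (1/4, 1/4)
3. H lies on line DX with DH:HX = -3:5 ⇒ H = (5/8, 5/8)
4. A lies on line DL with DA:AL = 3:1 ⇒ A = (13/16, 1/16)
5. E is where the line through K parallel to AV meets line LD ⇒ E = (5/8, 1/8)
through H parallel to AV: direction (-5/16, 7/16); meets LE at C = (35/32, -1/32)
C = L + t·(E−L) with t = -1/4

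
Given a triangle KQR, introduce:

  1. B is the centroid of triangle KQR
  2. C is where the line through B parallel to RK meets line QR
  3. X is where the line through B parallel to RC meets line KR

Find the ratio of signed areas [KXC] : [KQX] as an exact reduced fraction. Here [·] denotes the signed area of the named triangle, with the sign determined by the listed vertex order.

Choose coordinates K = (0, 0), Q = (1, 0), R = (0, 1).
1. B is the centroid of triangle KQR ⇒ B = (1/3, 1/3)
2. C is where the line through B parallel to RK meets line QR ⇒ C = (1/3, 2/3)
3. X is where the line through B parallel to RC meets line KR ⇒ X = (0, 2/3)
2·[KXC] = -2/9, 2·[KQX] = 2/3
[KXC]:[KQX] = -2/9:2/3 = -1/3

[KXC]:[KQX] = -1/3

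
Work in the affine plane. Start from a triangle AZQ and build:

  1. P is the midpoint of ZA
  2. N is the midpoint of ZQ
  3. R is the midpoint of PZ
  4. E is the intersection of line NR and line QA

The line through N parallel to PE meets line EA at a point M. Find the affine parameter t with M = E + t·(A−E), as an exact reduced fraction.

Choose coordinates A = (0, 0), Z = (1, 0), Q = (0, 1).
1. P is the midpoint of ZA ⇒ P = (1/2, 0)
2. N is the midpoint of ZQ ⇒ N = (1/2, 1/2)
3. R is the midpoint of PZ ⇒ R = (3/4, 0)
4. E is the intersection of line NR and line QA ⇒ E = (0, 3/2)
through N parallel to PE: direction (-1/2, 3/2); meets EA at M = (0, 2)
M = E + t·(A−E) with t = -1/3

t = -1/3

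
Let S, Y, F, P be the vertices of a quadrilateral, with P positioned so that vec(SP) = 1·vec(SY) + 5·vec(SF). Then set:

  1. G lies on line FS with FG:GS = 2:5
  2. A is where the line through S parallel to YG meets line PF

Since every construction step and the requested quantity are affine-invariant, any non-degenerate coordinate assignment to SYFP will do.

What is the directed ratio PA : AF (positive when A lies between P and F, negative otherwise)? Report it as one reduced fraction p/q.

PA:AF = -40/7

Work in coordinates with S = (0, 0), Y = (1, 0), F = (0, 1), P = (1, 5).
1. G lies on line FS with FG:GS = 2:5 ⇒ G = (0, 5/7)
2. A is where the line through S parallel to YG meets line PF ⇒ A = (-7/33, 5/33)
A = P + t·(F−P) with t = 40/33, so PA:AF = t:(1−t) = 40/33:-7/33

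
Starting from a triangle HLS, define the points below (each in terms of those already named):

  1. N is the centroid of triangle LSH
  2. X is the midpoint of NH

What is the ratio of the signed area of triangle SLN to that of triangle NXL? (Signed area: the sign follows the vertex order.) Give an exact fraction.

Assign H = (0, 0), L = (1, 0), S = (0, 1) — the answer is frame-independent, so this choice is without loss of generality.
1. N is the centroid of triangle LSH ⇒ N = (1/3, 1/3)
2. X is the midpoint of NH ⇒ X = (1/6, 1/6)
2·[SLN] = -1/3, 2·[NXL] = 1/6
[SLN]:[NXL] = -1/3:1/6 = -2

[SLN]:[NXL] = -2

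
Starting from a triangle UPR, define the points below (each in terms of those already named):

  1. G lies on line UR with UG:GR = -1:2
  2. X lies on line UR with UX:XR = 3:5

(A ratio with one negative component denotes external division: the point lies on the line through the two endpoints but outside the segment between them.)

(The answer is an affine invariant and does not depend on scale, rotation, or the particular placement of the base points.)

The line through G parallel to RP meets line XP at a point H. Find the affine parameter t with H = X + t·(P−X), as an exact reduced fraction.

t = -11/5

Work in coordinates with U = (0, 0), P = (1, 0), R = (0, 1).
1. G lies on line UR with UG:GR = -1:2 ⇒ G = (0, -1)
2. X lies on line UR with UX:XR = 3:5 ⇒ X = (0, 3/8)
through G parallel to RP: direction (1, -1); meets XP at H = (-11/5, 6/5)
H = X + t·(P−X) with t = -11/5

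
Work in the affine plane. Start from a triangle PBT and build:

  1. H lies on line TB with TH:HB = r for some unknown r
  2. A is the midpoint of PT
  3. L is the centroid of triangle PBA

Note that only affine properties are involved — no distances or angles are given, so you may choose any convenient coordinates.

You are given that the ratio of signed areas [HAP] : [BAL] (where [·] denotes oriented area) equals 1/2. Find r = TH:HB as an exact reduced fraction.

r = 1/5

Assign P = (0, 0), B = (1, 0), T = (0, 1) — the answer is frame-independent, so this choice is without loss of generality.
1. With TH:HB = r, write λ = r/(r+1) so H = T + λ·(B−T); H is affine-linear in λ
2. A is the midpoint of PT ⇒ A = (0, 1/2)
3. L is the centroid of triangle PBA ⇒ L = (1/3, 1/6)
Every point depending on H is an affine combination of H and λ-independent points, so each such coordinate is linear in λ; the λ² term in each signed area is a multiple of (B−T)×(B−T) = 0, so 2·[HAP] and 2·[BAL] are each linear in λ. Evaluating at λ=0 and λ=1:
  2·[HAP] = 1/2·λ,   2·[BAL] = 1/6
So [HAP]:[BAL] = (1/2·λ) / (1/6). Setting this equal to 1/2:
  1/2·λ = 1/2·(1/6)  ⇒  λ = 1/6
Then r = λ/(1−λ) = (1/6)/(5/6) = 1/5. Check: with r = 1/5, H = (1/6, 5/6) and [HAP]:[BAL] = 1/2 as required.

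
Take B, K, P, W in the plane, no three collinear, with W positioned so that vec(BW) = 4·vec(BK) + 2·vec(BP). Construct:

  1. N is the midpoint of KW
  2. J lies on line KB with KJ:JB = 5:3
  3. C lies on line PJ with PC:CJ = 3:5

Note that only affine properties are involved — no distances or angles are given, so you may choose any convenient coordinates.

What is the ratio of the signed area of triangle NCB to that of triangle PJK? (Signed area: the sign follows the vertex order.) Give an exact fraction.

Set B = (0, 0), K = (1, 0), P = (0, 1), W = (4, 2); any affine frame gives the same invariant.
1. N is the midpoint of KW ⇒ N = (5/2, 1)
2. J lies on line KB with KJ:JB = 5:3 ⇒ J = (3/8, 0)
3. C lies on line PJ with PC:CJ = 3:5 ⇒ C = (9/64, 5/8)
2·[NCB] = 91/64, 2·[PJK] = 5/8
[NCB]:[PJK] = 91/64:5/8 = 91/40

[NCB]:[PJK] = 91/40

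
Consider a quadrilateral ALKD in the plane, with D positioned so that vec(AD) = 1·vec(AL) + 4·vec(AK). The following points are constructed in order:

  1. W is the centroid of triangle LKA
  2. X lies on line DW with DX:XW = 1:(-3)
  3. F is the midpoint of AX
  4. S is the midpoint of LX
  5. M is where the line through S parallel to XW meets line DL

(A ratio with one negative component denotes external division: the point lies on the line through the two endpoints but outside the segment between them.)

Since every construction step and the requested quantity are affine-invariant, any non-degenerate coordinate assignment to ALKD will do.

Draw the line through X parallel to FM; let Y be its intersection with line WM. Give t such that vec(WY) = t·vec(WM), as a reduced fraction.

t = 33/14

Work in coordinates with A = (0, 0), L = (1, 0), K = (0, 1), D = (1, 4).
1. W is the centroid of triangle LKA ⇒ W = (1/3, 1/3)
2. X lies on line DW with DX:XW = 1:(-3) ⇒ X = (4/3, 35/6)
3. F is the midpoint of AX ⇒ F = (2/3, 35/12)
4. S is the midpoint of LX ⇒ S = (7/6, 35/12)
5. M is where the line through S parallel to XW meets line DL ⇒ M = (1, 2)
through X parallel to FM: direction (1/3, -11/12); meets WM at Y = (40/21, 179/42)
Y = W + t·(M−W) with t = 33/14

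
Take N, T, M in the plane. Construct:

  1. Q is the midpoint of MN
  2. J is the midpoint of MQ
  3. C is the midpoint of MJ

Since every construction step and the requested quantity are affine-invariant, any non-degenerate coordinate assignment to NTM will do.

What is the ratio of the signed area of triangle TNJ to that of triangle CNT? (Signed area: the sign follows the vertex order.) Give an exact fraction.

Work in coordinates with N = (0, 0), T = (1, 0), M = (0, 1).
1. Q is the midpoint of MN ⇒ Q = (0, 1/2)
2. J is the midpoint of MQ ⇒ J = (0, 3/4)
3. C is the midpoint of MJ ⇒ C = (0, 7/8)
2·[TNJ] = -3/4, 2·[CNT] = 7/8
[TNJ]:[CNT] = -3/4:7/8 = -6/7

[TNJ]:[CNT] = -6/7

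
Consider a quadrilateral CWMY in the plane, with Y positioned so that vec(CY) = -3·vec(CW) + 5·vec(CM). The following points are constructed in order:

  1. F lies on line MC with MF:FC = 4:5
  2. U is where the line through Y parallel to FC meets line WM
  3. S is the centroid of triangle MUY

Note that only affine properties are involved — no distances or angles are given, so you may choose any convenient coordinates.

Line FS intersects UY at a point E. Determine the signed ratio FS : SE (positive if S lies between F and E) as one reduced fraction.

FS:SE = 2

Choose coordinates C = (0, 0), W = (1, 0), M = (0, 1), Y = (-3, 5).
1. F lies on line MC with MF:FC = 4:5 ⇒ F = (0, 5/9)
2. U is where the line through Y parallel to FC meets line WM ⇒ U = (-3, 4)
3. S is the centroid of triangle MUY ⇒ S = (-2, 10/3)
line FS meets UY at E = (-3, 85/18)
S = F + t·(E−F) with t = 2/3, so FS:SE = 2/3:1/3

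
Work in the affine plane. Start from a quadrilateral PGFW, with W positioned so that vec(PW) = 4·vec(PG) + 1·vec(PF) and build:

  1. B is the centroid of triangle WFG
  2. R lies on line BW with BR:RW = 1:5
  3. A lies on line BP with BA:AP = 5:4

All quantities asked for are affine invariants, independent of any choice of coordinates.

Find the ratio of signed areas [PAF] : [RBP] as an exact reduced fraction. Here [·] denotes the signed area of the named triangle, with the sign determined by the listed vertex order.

Choose coordinates P = (0, 0), G = (1, 0), F = (0, 1), W = (4, 1).
1. B is the centroid of triangle WFG ⇒ B = (5/3, 2/3)
2. R lies on line BW with BR:RW = 1:5 ⇒ R = (37/18, 13/18)
3. A lies on line BP with BA:AP = 5:4 ⇒ A = (20/27, 8/27)
2·[PAF] = 20/27, 2·[RBP] = 1/6
[PAF]:[RBP] = 20/27:1/6 = 40/9

[PAF]:[RBP] = 40/9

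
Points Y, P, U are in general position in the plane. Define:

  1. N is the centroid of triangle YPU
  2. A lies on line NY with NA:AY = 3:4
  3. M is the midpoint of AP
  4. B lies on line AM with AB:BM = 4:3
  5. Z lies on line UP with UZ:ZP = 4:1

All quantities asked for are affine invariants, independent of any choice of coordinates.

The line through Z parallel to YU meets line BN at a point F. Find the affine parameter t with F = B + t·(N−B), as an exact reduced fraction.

Choose coordinates Y = (0, 0), P = (1, 0), U = (0, 1).
1. N is the centroid of triangle YPU ⇒ N = (1/3, 1/3)
2. A lies on line NY with NA:AY = 3:4 ⇒ A = (4/21, 4/21)
3. M is the midpoint of AP ⇒ M = (25/42, 2/21)
4. B lies on line AM with AB:BM = 4:3 ⇒ B = (62/147, 20/147)
5. Z lies on line UP with UZ:ZP = 4:1 ⇒ Z = (4/5, 1/5)
through Z parallel to YU: direction (0, 1); meets BN at F = (4/5, -46/65)
F = B + t·(N−B) with t = -278/65

t = -278/65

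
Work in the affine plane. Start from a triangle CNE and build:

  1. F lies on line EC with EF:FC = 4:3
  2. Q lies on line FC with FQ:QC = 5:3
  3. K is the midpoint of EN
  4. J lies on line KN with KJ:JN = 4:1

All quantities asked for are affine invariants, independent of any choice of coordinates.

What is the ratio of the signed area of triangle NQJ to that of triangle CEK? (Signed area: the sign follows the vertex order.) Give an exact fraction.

Set C = (0, 0), N = (1, 0), E = (0, 1); any affine frame gives the same invariant.
1. F lies on line EC with EF:FC = 4:3 ⇒ F = (0, 3/7)
2. Q lies on line FC with FQ:QC = 5:3 ⇒ Q = (0, 9/56)
3. K is the midpoint of EN ⇒ K = (1/2, 1/2)
4. J lies on line KN with KJ:JN = 4:1 ⇒ J = (9/10, 1/10)
2·[NQJ] = -47/560, 2·[CEK] = -1/2
[NQJ]:[CEK] = -47/560:-1/2 = 47/280

[NQJ]:[CEK] = 47/280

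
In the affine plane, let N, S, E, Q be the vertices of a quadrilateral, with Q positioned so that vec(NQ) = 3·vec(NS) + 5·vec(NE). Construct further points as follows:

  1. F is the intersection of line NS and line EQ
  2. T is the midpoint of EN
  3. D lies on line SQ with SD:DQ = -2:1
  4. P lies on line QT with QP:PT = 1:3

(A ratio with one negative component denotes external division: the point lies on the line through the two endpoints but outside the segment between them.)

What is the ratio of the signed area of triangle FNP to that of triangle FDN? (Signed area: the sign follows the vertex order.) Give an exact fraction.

Work in coordinates with N = (0, 0), S = (1, 0), E = (0, 1), Q = (3, 5).
1. F is the intersection of line NS and line EQ ⇒ F = (-3/4, 0)
2. T is the midpoint of EN ⇒ T = (0, 1/2)
3. D lies on line SQ with SD:DQ = -2:1 ⇒ D = (5, 10)
4. P lies on line QT with QP:PT = 1:3 ⇒ P = (9/4, 31/8)
2·[FNP] = 93/32, 2·[FDN] = -15/2
[FNP]:[FDN] = 93/32:-15/2 = -31/80

[FNP]:[FDN] = -31/80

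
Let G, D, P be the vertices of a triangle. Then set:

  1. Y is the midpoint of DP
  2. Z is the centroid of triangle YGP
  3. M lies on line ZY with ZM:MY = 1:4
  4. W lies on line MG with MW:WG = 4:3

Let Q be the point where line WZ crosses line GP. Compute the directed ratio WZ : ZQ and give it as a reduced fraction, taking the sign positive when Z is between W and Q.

WZ:ZQ = -2/5

Work in coordinates with G = (0, 0), D = (1, 0), P = (0, 1).
1. Y is the midpoint of DP ⇒ Y = (1/2, 1/2)
2. Z is the centroid of triangle YGP ⇒ Z = (1/6, 1/2)
3. M lies on line ZY with ZM:MY = 1:4 ⇒ M = (7/30, 1/2)
4. W lies on line MG with MW:WG = 4:3 ⇒ W = (1/10, 3/14)
line WZ meets GP at Q = (0, -3/14)
Z = W + t·(Q−W) with t = -2/3, so WZ:ZQ = -2/3:5/3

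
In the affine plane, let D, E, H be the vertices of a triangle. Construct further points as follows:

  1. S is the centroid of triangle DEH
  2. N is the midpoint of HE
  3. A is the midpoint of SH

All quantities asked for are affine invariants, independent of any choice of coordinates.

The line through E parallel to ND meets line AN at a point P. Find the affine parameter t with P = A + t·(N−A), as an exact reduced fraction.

Work in coordinates with D = (0, 0), E = (1, 0), H = (0, 1).
1. S is the centroid of triangle DEH ⇒ S = (1/3, 1/3)
2. N is the midpoint of HE ⇒ N = (1/2, 1/2)
3. A is the midpoint of SH ⇒ A = (1/6, 2/3)
through E parallel to ND: direction (-1/2, -1/2); meets AN at P = (7/6, 1/6)
P = A + t·(N−A) with t = 3

t = 3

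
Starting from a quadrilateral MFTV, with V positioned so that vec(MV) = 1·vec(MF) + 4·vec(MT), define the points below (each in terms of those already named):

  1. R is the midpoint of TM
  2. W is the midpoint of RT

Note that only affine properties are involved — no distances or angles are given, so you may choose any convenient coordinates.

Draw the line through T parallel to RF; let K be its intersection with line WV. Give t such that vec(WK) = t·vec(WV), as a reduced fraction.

t = 1/15

Choose coordinates M = (0, 0), F = (1, 0), T = (0, 1), V = (1, 4).
1. R is the midpoint of TM ⇒ R = (0, 1/2)
2. W is the midpoint of RT ⇒ W = (0, 3/4)
through T parallel to RF: direction (1, -1/2); meets WV at K = (1/15, 29/30)
K = W + t·(V−W) with t = 1/15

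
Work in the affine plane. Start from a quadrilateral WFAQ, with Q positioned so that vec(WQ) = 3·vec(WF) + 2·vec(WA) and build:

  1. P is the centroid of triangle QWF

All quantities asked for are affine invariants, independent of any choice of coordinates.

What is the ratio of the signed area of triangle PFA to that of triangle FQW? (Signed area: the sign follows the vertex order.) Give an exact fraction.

[PFA]:[FQW] = -1/2

Choose coordinates W = (0, 0), F = (1, 0), A = (0, 1), Q = (3, 2).
1. P is the centroid of triangle QWF ⇒ P = (4/3, 2/3)
2·[PFA] = -1, 2·[FQW] = 2
[PFA]:[FQW] = -1:2 = -1/2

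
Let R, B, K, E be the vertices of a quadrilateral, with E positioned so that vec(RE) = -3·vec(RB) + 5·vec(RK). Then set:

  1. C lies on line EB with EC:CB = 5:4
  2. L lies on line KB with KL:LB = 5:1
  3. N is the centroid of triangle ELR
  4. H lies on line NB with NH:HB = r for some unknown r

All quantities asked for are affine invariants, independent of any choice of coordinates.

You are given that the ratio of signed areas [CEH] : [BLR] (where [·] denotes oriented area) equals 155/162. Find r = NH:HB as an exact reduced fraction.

r = 5

Assign R = (0, 0), B = (1, 0), K = (0, 1), E = (-3, 5) — the answer is frame-independent, so this choice is without loss of generality.
1. C lies on line EB with EC:CB = 5:4 ⇒ C = (-7/9, 20/9)
2. L lies on line KB with KL:LB = 5:1 ⇒ L = (5/6, 1/6)
3. N is the centroid of triangle ELR ⇒ N = (-13/18, 31/18)
4. With NH:HB = r, write λ = r/(r+1) so H = N + λ·(B−N); H is affine-linear in λ
Every point depending on H is an affine combination of H and λ-independent points, so each such coordinate is linear in λ; the λ² term in each signed area is a multiple of (B−N)×(B−N) = 0, so 2·[CEH] and 2·[BLR] are each linear in λ. Evaluating at λ=0 and λ=1:
  2·[CEH] = -155/162·λ + 155/162,   2·[BLR] = 1/6
So [CEH]:[BLR] = (-155/162·λ + 155/162) / (1/6). Setting this equal to 155/162:
  -155/162·λ + 155/162 = 155/162·(1/6)  ⇒  λ = 5/6
Then r = λ/(1−λ) = (5/6)/(1/6) = 5. Check: with r = 5, H = (77/108, 31/108) and [CEH]:[BLR] = 155/162 as required.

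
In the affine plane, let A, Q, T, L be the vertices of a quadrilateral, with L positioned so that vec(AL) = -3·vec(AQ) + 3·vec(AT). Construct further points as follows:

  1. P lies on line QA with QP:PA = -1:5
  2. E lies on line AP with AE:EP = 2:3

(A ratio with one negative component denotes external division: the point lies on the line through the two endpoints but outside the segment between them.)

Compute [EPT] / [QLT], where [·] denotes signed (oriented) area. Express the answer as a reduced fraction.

Set A = (0, 0), Q = (1, 0), T = (0, 1), L = (-3, 3); any affine frame gives the same invariant.
1. P lies on line QA with QP:PA = -1:5 ⇒ P = (5/4, 0)
2. E lies on line AP with AE:EP = 2:3 ⇒ E = (1/2, 0)
2·[EPT] = 3/4, 2·[QLT] = -1
[EPT]:[QLT] = 3/4:-1 = -3/4

[EPT]:[QLT] = -3/4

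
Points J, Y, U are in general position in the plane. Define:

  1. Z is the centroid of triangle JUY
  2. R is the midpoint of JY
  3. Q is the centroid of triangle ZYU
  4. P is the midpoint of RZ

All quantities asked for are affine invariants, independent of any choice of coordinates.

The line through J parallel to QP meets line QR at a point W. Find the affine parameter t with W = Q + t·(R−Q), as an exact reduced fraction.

Work in coordinates with J = (0, 0), Y = (1, 0), U = (0, 1).
1. Z is the centroid of triangle JUY ⇒ Z = (1/3, 1/3)
2. R is the midpoint of JY ⇒ R = (1/2, 0)
3. Q is the centroid of triangle ZYU ⇒ Q = (4/9, 4/9)
4. P is the midpoint of RZ ⇒ P = (5/12, 1/6)
through J parallel to QP: direction (-1/36, -5/18); meets QR at W = (2/9, 20/9)
W = Q + t·(R−Q) with t = -4

t = -4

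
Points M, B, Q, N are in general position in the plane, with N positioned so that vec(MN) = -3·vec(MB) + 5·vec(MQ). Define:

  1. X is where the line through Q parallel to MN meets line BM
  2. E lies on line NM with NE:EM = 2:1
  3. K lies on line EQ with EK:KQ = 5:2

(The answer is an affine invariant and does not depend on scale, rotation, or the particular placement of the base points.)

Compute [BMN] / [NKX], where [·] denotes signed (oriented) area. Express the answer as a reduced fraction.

Work in coordinates with M = (0, 0), B = (1, 0), Q = (0, 1), N = (-3, 5).
1. X is where the line through Q parallel to MN meets line BM ⇒ X = (3/5, 0)
2. E lies on line NM with NE:EM = 2:1 ⇒ E = (-1, 5/3)
3. K lies on line EQ with EK:KQ = 5:2 ⇒ K = (-2/7, 25/21)
2·[BMN] = -5, 2·[NKX] = 1/7
[BMN]:[NKX] = -5:1/7 = -35

[BMN]:[NKX] = -35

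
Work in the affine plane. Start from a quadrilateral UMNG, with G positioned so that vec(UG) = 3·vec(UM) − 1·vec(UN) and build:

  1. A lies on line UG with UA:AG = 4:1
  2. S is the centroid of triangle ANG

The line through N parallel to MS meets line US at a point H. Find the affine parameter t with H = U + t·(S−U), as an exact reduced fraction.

Choose coordinates U = (0, 0), M = (1, 0), N = (0, 1), G = (3, -1).
1. A lies on line UG with UA:AG = 4:1 ⇒ A = (12/5, -4/5)
2. S is the centroid of triangle ANG ⇒ S = (9/5, -4/15)
through N parallel to MS: direction (4/5, -4/15); meets US at H = (27/5, -4/5)
H = U + t·(S−U) with t = 3

t = 3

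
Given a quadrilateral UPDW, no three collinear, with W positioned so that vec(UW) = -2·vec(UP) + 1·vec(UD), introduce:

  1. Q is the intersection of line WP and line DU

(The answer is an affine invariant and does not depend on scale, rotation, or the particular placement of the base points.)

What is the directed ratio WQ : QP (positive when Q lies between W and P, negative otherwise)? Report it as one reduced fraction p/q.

WQ:QP = 2

Assign U = (0, 0), P = (1, 0), D = (0, 1), W = (-2, 1) — the answer is frame-independent, so this choice is without loss of generality.
1. Q is the intersection of line WP and line DU ⇒ Q = (0, 1/3)
Q = W + t·(P−W) with t = 2/3, so WQ:QP = t:(1−t) = 2/3:1/3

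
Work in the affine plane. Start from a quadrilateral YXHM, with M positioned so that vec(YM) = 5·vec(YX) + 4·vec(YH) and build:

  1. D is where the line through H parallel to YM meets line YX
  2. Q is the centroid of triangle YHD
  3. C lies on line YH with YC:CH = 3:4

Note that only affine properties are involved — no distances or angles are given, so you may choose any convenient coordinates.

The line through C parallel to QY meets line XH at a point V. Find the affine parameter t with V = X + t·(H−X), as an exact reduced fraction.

t = -13/7

Choose coordinates Y = (0, 0), X = (1, 0), H = (0, 1), M = (5, 4).
1. D is where the line through H parallel to YM meets line YX ⇒ D = (-5/4, 0)
2. Q is the centroid of triangle YHD ⇒ Q = (-5/12, 1/3)
3. C lies on line YH with YC:CH = 3:4 ⇒ C = (0, 3/7)
through C parallel to QY: direction (5/12, -1/3); meets XH at V = (20/7, -13/7)
V = X + t·(H−X) with t = -13/7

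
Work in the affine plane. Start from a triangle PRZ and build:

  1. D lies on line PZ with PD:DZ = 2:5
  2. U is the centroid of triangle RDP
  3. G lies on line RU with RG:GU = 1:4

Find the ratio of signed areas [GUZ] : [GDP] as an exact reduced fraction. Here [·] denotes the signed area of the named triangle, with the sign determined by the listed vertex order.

Choose coordinates P = (0, 0), R = (1, 0), Z = (0, 1).
1. D lies on line PZ with PD:DZ = 2:5 ⇒ D = (0, 2/7)
2. U is the centroid of triangle RDP ⇒ U = (1/3, 2/21)
3. G lies on line RU with RG:GU = 1:4 ⇒ G = (13/15, 2/105)
2·[GUZ] = -16/35, 2·[GDP] = 26/105
[GUZ]:[GDP] = -16/35:26/105 = -24/13

[GUZ]:[GDP] = -24/13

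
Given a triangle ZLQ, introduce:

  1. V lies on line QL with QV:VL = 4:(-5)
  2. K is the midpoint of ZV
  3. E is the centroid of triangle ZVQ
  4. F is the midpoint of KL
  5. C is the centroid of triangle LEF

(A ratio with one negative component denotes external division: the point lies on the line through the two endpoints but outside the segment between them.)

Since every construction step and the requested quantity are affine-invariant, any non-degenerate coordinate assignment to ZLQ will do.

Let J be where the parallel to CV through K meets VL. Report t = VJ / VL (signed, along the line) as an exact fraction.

Assign Z = (0, 0), L = (1, 0), Q = (0, 1) — the answer is frame-independent, so this choice is without loss of generality.
1. V lies on line QL with QV:VL = 4:(-5) ⇒ V = (-4, 5)
2. K is the midpoint of ZV ⇒ K = (-2, 5/2)
3. E is the centroid of triangle ZVQ ⇒ E = (-4/3, 2)
4. F is the midpoint of KL ⇒ F = (-1/2, 5/4)
5. C is the centroid of triangle LEF ⇒ C = (-5/18, 13/12)
through K parallel to CV: direction (-67/18, 47/12); meets VL at J = (-81/7, 88/7)
J = V + t·(L−V) with t = -53/35

t = -53/35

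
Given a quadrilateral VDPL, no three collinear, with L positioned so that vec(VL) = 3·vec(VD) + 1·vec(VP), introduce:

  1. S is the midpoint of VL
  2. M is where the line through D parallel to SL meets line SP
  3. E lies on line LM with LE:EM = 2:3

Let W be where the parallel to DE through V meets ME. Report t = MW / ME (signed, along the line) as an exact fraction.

t = 14/3

Assign V = (0, 0), D = (1, 0), P = (0, 1), L = (3, 1) — the answer is frame-independent, so this choice is without loss of generality.
1. S is the midpoint of VL ⇒ S = (3/2, 1/2)
2. M is where the line through D parallel to SL meets line SP ⇒ M = (2, 1/3)
3. E lies on line LM with LE:EM = 2:3 ⇒ E = (13/5, 11/15)
through V parallel to DE: direction (8/5, 11/15); meets ME at W = (24/5, 11/5)
W = M + t·(E−M) with t = 14/3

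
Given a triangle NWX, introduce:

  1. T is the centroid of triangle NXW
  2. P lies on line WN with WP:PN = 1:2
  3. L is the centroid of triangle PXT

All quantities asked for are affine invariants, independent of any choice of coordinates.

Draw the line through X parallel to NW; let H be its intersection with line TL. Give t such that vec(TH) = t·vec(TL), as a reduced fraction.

t = 6

Assign N = (0, 0), W = (1, 0), X = (0, 1) — the answer is frame-independent, so this choice is without loss of generality.
1. T is the centroid of triangle NXW ⇒ T = (1/3, 1/3)
2. P lies on line WN with WP:PN = 1:2 ⇒ P = (2/3, 0)
3. L is the centroid of triangle PXT ⇒ L = (1/3, 4/9)
through X parallel to NW: direction (1, 0); meets TL at H = (1/3, 1)
H = T + t·(L−T) with t = 6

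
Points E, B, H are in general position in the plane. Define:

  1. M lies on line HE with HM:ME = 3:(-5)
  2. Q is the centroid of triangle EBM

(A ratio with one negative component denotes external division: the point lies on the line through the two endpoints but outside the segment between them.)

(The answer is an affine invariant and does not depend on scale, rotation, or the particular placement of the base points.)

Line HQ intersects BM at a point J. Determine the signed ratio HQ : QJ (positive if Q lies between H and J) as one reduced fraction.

HQ:QJ = 4/5

Choose coordinates E = (0, 0), B = (1, 0), H = (0, 1).
1. M lies on line HE with HM:ME = 3:(-5) ⇒ M = (0, 5/2)
2. Q is the centroid of triangle EBM ⇒ Q = (1/3, 5/6)
line HQ meets BM at J = (3/4, 5/8)
Q = H + t·(J−H) with t = 4/9, so HQ:QJ = 4/9:5/9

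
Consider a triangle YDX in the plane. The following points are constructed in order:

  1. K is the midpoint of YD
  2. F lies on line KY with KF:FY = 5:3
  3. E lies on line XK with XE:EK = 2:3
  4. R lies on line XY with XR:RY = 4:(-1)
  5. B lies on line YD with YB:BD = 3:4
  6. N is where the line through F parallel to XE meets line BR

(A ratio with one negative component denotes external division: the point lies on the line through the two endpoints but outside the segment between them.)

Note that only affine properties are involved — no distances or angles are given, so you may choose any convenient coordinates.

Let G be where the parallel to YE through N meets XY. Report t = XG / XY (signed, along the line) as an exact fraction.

t = 19/10

Choose coordinates Y = (0, 0), D = (1, 0), X = (0, 1).
1. K is the midpoint of YD ⇒ K = (1/2, 0)
2. F lies on line KY with KF:FY = 5:3 ⇒ F = (3/16, 0)
3. E lies on line XK with XE:EK = 2:3 ⇒ E = (1/5, 3/5)
4. R lies on line XY with XR:RY = 4:(-1) ⇒ R = (0, -1/3)
5. B lies on line YD with YB:BD = 3:4 ⇒ B = (3/7, 0)
6. N is where the line through F parallel to XE meets line BR ⇒ N = (51/200, -27/200)
through N parallel to YE: direction (1/5, 3/5); meets XY at G = (0, -9/10)
G = X + t·(Y−X) with t = 19/10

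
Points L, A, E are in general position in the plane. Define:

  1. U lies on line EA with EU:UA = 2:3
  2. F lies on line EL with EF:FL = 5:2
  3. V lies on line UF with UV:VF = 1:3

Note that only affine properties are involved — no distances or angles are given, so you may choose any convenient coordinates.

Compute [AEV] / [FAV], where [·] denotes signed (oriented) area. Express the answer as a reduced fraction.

[AEV]:[FAV] = 5/9

Assign L = (0, 0), A = (1, 0), E = (0, 1) — the answer is frame-independent, so this choice is without loss of generality.
1. U lies on line EA with EU:UA = 2:3 ⇒ U = (2/5, 3/5)
2. F lies on line EL with EF:FL = 5:2 ⇒ F = (0, 2/7)
3. V lies on line UF with UV:VF = 1:3 ⇒ V = (3/10, 73/140)
2·[AEV] = 5/28, 2·[FAV] = 9/28
[AEV]:[FAV] = 5/28:9/28 = 5/9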